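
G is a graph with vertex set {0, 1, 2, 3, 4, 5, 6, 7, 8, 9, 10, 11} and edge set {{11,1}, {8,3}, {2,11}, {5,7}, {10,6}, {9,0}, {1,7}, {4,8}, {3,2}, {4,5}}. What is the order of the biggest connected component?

8

Starting from 6 we can reach 6, 10. That is one component of size 2.
Starting from 0 we can reach 0, 9. That is one component of size 2.
Starting from 1 we can reach 1, 2, 3, 4, 5, 7, 8, 11. That is one component of size 8.
The largest has 8 vertices.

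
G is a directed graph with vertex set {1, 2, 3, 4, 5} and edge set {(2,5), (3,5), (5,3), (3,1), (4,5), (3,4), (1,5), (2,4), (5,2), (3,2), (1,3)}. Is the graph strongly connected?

From 5 we can reach every vertex (1, 2, 3, 4, 5), and every vertex can reach 5 (1, 2, 3, 4, 5). So the whole graph is one strongly connected component.

Yes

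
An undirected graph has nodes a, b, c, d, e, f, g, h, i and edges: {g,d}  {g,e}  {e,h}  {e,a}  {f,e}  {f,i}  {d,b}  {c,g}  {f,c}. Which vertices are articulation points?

Removing d increases the component count from 1 to 2, so d is a cut vertex.
Removing e increases the component count from 1 to 3, so e is a cut vertex.
Removing f increases the component count from 1 to 2, so f is a cut vertex.
Likewise g is a cut vertex.
By contrast removing b leaves 1 component; it is not a cut vertex. No other vertex is a cut vertex either.

d, e, f, g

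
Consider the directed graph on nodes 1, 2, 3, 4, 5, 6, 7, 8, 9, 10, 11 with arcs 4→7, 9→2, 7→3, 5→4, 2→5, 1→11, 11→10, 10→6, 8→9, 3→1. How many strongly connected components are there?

11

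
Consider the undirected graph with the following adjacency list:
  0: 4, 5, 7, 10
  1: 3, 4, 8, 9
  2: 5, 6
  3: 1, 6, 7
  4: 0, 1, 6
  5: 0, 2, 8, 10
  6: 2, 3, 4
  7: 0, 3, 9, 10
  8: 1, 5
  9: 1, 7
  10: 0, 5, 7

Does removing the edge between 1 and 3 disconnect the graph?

No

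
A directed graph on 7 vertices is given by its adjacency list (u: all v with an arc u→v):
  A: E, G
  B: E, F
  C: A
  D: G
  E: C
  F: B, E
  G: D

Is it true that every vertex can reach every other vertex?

No

There is no directed path from G to C, so the graph is not strongly connected.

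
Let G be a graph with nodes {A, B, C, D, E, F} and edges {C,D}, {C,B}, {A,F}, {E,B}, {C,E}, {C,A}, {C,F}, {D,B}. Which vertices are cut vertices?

Removing C increases the component count from 1 to 2, so C is a cut vertex.
By contrast removing E leaves 1 component; it is not a cut vertex. No other vertex is a cut vertex either.

C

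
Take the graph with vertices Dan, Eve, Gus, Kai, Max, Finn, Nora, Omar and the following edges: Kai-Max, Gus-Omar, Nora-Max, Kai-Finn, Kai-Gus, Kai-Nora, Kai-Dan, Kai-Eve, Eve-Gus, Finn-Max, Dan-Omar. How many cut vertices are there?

Removing Kai increases the component count from 1 to 2, so Kai is a cut vertex.
By contrast removing Gus leaves 1 component; it is not a cut vertex. No other vertex is a cut vertex either.

1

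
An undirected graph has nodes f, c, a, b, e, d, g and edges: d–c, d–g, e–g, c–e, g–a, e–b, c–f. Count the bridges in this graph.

The edges on the cycle d-c-e-g-d are not bridges since each lies on that cycle.
But removing c–f disconnects c from f; removing g–a disconnects g from a; removing e–b disconnects e from b — these are bridges.
That makes 3 bridges.

3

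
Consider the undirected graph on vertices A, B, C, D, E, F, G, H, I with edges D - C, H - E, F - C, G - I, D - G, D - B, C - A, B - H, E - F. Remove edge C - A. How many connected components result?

Before removal there is 1 component.
C - A is a bridge — removing it separates C's side from A's side.
After removal: 2 components.

2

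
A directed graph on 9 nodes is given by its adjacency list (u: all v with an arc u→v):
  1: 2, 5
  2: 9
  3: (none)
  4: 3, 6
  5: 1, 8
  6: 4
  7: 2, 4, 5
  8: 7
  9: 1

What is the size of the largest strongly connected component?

{1, 2, 5, 7, 8, 9} are all mutually reachable — one SCC of size 6.
{4, 6} are all mutually reachable — one SCC of size 2.
{3} is an SCC by itself.
The largest has 6 vertices.

6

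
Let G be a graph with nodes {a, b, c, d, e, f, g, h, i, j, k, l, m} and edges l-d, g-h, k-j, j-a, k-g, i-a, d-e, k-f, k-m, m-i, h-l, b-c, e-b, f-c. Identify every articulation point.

Removing k increases the component count from 1 to 2, so k is a cut vertex.
By contrast removing c leaves 1 component; it is not a cut vertex. No other vertex is a cut vertex either.

k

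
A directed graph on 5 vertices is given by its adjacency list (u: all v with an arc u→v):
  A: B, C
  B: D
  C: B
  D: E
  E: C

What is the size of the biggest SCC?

{B, C, D, E} are all mutually reachable — one SCC of size 4.
{A} is an SCC by itself.
The largest has 4 vertices.

4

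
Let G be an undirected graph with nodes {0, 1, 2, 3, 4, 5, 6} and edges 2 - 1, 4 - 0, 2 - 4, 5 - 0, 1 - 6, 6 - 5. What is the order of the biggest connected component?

6

3 is isolated — a component by itself.
Starting from 0 we can reach 0, 1, 2, 4, 5, 6. That is one component of size 6.
The largest has 6 vertices.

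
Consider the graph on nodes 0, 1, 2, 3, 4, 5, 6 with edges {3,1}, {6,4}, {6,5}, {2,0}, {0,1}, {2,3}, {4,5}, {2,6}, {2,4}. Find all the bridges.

none

The edges on the cycle 2-3-1-0-2 are not bridges since each lies on that cycle.
Every edge lies on some cycle, so there are no bridges.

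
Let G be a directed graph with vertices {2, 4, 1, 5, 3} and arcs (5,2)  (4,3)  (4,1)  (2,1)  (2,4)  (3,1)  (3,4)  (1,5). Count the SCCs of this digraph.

1

{1, 2, 3, 4, 5} are all mutually reachable — one SCC of size 5.
That gives 1 strongly connected component.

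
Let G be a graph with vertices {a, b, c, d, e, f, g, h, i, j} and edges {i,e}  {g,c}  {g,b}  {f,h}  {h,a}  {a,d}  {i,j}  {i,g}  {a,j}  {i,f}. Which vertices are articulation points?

Removing a increases the component count from 1 to 2, so a is a cut vertex.
Removing g increases the component count from 1 to 3, so g is a cut vertex.
Removing i increases the component count from 1 to 3, so i is a cut vertex.
By contrast removing c leaves 1 component; it is not a cut vertex. No other vertex is a cut vertex either.

a, g, i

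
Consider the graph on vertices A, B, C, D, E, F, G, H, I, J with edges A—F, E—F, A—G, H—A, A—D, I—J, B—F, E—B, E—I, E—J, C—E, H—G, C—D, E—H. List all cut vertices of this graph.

Removing E increases the component count from 1 to 2, so E is a cut vertex.
By contrast removing I leaves 1 component; it is not a cut vertex. No other vertex is a cut vertex either.

E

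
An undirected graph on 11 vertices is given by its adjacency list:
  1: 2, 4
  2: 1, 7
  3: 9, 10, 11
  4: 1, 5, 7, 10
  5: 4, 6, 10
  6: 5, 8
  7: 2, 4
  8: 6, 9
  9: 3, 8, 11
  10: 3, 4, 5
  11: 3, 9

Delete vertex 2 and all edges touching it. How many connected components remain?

With 2 gone, the remaining components are: {1, 3, 4, 5, 6, 7, 8, 9, 10, 11}.
That is 1 component.

1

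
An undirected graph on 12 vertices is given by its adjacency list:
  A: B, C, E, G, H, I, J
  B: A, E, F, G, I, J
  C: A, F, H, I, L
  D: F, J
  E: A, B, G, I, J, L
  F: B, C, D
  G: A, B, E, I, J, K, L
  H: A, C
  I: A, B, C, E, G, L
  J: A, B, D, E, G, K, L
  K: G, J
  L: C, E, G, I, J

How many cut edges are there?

The edges on the cycle L-C-A-B-G-E-J-L are not bridges since each lies on that cycle.
Every edge lies on some cycle, so there are no bridges.

0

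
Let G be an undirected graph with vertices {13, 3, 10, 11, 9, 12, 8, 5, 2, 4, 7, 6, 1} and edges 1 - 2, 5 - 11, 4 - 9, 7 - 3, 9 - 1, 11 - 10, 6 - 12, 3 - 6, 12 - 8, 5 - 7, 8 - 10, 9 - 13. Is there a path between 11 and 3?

Yes

From 11 we can reach 3, 5, 6, 7, 8, 10, 11, 12, which includes 3.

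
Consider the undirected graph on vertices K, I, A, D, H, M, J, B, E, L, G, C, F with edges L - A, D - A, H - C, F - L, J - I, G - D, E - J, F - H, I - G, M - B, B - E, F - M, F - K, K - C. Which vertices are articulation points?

F

Removing F increases the component count from 1 to 2, so F is a cut vertex.
By contrast removing K leaves 1 component; it is not a cut vertex. No other vertex is a cut vertex either.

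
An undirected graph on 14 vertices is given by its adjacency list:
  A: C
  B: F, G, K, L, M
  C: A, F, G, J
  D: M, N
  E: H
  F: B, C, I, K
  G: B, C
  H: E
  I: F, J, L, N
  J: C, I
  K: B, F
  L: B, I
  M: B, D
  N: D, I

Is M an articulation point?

No

Deleting M leaves 2 components (was 2), so M is not a cut vertex.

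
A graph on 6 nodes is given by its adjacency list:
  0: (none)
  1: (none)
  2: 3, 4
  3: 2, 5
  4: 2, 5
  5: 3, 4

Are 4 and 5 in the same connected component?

Yes

From 4 we can reach 2, 3, 4, 5, which includes 5.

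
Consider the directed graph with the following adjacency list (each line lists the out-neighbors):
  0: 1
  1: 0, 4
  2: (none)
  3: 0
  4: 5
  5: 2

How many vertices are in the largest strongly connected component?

2

{0, 1} are all mutually reachable — one SCC of size 2.
{2} is an SCC by itself.
{3} is an SCC by itself.
{5} is an SCC by itself.
{4} is an SCC by itself.
The largest has 2 vertices.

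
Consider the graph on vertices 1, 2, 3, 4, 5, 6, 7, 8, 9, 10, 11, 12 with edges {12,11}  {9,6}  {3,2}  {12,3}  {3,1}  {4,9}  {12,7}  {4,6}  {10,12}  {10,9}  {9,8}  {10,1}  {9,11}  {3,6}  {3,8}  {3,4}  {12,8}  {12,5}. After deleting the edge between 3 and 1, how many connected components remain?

1

3 and 1 are still connected via 3-12-10-1, so the component count stays at 1.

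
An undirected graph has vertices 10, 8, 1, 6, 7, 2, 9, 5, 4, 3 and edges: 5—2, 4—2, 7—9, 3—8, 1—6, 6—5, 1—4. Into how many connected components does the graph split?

10 is isolated — a component by itself.
Starting from 3 we can reach 3, 8. That is one component of size 2.
Starting from 7 we can reach 7, 9. That is one component of size 2.
Starting from 1 we can reach 1, 2, 4, 5, 6. That is one component of size 5.
Total: 4 components.

4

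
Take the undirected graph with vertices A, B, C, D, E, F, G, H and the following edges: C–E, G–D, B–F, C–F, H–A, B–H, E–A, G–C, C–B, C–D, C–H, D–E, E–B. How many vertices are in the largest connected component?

8

Starting from A we can reach A, B, C, D, E, F, G, H. That is one component of size 8.
The largest has 8 vertices.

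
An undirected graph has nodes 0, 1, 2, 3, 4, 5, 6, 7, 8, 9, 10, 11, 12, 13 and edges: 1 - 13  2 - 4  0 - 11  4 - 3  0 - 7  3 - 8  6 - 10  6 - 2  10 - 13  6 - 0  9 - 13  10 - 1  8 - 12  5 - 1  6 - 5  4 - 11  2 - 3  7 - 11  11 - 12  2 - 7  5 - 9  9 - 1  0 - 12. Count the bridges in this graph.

0

The edges on the cycle 2-4-3-2 are not bridges since each lies on that cycle.
Every edge lies on some cycle, so there are no bridges.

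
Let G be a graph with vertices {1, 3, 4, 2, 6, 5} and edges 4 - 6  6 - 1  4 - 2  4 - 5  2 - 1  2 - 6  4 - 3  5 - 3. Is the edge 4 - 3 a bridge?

No

After removing 4 - 3, the path 4-5-3 still connects them, so the edge is not a bridge.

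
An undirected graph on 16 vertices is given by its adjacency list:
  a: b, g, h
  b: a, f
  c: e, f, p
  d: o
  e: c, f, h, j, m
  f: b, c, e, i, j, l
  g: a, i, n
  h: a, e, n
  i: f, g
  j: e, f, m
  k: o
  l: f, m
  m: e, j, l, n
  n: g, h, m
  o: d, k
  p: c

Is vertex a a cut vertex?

No

Deleting a leaves 2 components (was 2), so a is not a cut vertex.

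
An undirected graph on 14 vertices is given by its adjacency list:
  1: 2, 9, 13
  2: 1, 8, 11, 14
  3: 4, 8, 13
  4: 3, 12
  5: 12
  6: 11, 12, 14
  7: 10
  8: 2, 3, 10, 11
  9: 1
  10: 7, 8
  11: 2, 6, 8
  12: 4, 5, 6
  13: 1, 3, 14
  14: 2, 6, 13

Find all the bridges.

The edges on the cycle 14-6-11-8-3-13-14 are not bridges since each lies on that cycle.
But removing 12-5 disconnects 12 from 5; removing 10-7 disconnects 10 from 7; removing 8-10 disconnects 8 from 10; removing 1-9 disconnects 1 from 9 — these are bridges.

1-9, 10-7, 10-8, 12-5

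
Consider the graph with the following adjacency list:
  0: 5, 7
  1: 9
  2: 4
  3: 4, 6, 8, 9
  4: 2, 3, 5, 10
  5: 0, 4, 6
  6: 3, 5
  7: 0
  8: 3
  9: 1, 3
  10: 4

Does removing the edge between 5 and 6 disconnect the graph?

After removing 5-6, the path 5-4-3-6 still connects them, so the edge is not a bridge.

No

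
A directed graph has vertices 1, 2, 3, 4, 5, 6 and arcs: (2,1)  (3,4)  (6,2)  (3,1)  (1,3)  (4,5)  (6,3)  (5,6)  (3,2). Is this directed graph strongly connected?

Yes

From 3 we can reach every vertex (1, 2, 3, 4, 5, 6), and every vertex can reach 3 (1, 2, 3, 4, 5, 6). So the whole graph is one strongly connected component.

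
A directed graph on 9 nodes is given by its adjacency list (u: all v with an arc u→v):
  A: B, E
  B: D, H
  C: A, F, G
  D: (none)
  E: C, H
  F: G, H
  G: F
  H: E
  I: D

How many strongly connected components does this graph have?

{A, B, C, E, F, G, H} are all mutually reachable — one SCC of size 7.
{D} is an SCC by itself.
{I} is an SCC by itself.
That gives 3 strongly connected components.

3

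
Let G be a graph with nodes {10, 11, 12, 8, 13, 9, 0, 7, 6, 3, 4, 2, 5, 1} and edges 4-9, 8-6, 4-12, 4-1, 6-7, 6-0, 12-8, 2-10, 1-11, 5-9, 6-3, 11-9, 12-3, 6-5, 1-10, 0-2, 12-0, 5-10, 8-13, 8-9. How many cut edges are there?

The edges on the cycle 6-0-2-10-5-6 are not bridges since each lies on that cycle.
But removing 6-7 disconnects 6 from 7; removing 13-8 disconnects 13 from 8 — these are bridges.
That makes 2 bridges.

2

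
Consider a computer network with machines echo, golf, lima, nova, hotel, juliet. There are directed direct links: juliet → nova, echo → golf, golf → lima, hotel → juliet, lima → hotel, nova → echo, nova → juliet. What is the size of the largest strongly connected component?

{echo, golf, lima, nova, hotel, juliet} are all mutually reachable — one SCC of size 6.
The largest has 6 vertices.

6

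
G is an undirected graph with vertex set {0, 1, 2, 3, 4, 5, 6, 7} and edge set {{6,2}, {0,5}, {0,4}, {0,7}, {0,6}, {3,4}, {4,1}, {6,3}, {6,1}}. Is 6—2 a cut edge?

Removing 6—2 leaves no path between 6 and 2: the component count goes from 1 to 2. So it is a bridge.

Yes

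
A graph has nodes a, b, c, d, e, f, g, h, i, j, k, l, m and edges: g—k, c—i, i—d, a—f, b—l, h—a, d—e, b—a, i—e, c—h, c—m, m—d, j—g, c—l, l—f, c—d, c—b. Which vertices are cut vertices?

c, g

Removing c increases the component count from 2 to 3, so c is a cut vertex.
Removing g increases the component count from 2 to 3, so g is a cut vertex.
By contrast removing h leaves 2 components; it is not a cut vertex. No other vertex is a cut vertex either.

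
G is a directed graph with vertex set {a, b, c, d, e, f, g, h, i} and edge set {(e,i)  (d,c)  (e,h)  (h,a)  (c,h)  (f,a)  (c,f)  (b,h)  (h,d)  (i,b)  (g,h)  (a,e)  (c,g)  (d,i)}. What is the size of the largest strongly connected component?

{a, b, c, d, e, f, g, h, i} are all mutually reachable — one SCC of size 9.
The largest has 9 vertices.

9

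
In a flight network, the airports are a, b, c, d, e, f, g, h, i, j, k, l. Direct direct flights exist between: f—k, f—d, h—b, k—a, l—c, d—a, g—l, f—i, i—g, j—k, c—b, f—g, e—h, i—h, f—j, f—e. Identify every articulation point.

Removing f increases the component count from 1 to 2, so f is a cut vertex.
By contrast removing i leaves 1 component; it is not a cut vertex. No other vertex is a cut vertex either.

f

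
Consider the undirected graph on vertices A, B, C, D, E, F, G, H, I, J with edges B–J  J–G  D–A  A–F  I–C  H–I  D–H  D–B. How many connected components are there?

2

E is isolated — a component by itself.
Starting from A we can reach A, B, C, D, F, G, H, I, J. That is one component of size 9.
Total: 2 components.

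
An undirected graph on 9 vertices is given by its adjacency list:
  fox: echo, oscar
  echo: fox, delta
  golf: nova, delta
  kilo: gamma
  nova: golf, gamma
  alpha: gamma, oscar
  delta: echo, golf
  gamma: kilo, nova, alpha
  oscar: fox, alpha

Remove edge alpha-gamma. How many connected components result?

1

alpha and gamma are still connected via alpha-oscar-fox-echo-delta-golf-nova-gamma, so the component count stays at 1.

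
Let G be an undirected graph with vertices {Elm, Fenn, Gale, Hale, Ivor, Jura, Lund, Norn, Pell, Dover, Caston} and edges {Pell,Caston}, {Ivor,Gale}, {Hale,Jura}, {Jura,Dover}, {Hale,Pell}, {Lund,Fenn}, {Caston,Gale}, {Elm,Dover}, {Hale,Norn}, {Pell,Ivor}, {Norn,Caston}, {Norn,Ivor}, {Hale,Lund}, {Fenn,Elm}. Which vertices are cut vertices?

Hale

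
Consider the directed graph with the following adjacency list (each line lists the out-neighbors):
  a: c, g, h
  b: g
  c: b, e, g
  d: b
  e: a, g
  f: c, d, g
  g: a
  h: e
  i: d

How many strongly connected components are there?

{a, b, c, e, g, h} are all mutually reachable — one SCC of size 6.
{f} is an SCC by itself.
{d} is an SCC by itself.
{i} is an SCC by itself.
That gives 4 strongly connected components.

4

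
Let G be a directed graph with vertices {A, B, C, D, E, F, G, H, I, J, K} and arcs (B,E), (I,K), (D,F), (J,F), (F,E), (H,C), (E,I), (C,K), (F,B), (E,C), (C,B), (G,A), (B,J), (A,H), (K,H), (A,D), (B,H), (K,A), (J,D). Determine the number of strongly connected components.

{A, B, C, D, E, F, H, I, J, K} are all mutually reachable — one SCC of size 10.
{G} is an SCC by itself.
That gives 2 strongly connected components.

2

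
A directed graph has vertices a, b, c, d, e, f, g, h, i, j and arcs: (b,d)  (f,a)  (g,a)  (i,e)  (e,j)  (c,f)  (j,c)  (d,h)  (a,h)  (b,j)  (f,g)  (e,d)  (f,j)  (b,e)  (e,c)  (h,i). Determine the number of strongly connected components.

{a, c, d, e, f, g, h, i, j} are all mutually reachable — one SCC of size 9.
{b} is an SCC by itself.
That gives 2 strongly connected components.

2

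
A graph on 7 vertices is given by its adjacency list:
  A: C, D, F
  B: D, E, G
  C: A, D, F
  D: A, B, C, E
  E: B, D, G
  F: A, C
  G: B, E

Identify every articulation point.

Removing D increases the component count from 1 to 2, so D is a cut vertex.
By contrast removing B leaves 1 component; it is not a cut vertex. No other vertex is a cut vertex either.

D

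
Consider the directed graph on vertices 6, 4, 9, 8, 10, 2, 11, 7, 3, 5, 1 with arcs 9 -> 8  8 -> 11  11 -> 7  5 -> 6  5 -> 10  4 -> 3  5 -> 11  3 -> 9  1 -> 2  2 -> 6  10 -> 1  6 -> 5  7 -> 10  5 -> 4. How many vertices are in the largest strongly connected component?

{1, 2, 3, 4, 5, 6, 7, 8, 9, 10, 11} are all mutually reachable — one SCC of size 11.
The largest has 11 vertices.

11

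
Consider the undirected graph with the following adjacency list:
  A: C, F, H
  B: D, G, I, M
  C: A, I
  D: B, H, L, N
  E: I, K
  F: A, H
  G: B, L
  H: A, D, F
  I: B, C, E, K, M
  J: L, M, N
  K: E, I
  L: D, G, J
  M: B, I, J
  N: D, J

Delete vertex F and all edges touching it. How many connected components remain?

1

With F gone, the remaining components are: {A, B, C, D, E, G, H, I, J, K, L, M, N}.
That is 1 component.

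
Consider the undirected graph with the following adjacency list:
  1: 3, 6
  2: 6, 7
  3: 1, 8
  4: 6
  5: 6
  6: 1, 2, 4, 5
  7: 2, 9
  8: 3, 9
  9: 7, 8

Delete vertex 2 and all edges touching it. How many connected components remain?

1

With 2 gone, the remaining components are: {1, 3, 4, 5, 6, 7, 8, 9}.
That is 1 component.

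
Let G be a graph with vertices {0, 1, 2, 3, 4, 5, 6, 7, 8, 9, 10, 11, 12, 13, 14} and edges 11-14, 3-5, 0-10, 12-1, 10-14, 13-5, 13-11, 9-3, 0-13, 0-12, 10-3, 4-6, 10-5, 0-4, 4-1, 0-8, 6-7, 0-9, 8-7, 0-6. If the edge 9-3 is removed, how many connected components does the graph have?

2

9 and 3 are still connected via 9-0-10-3, so the component count stays at 2.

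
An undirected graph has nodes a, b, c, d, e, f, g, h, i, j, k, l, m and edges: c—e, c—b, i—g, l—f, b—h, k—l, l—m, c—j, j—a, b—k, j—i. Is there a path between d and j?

No

The component containing d is {d}, and j is not in it.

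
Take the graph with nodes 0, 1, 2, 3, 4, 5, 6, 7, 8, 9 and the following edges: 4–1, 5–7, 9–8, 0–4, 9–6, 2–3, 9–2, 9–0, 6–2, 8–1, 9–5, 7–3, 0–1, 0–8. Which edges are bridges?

none

The edges on the cycle 9-5-7-3-2-9 are not bridges since each lies on that cycle.
Every edge lies on some cycle, so there are no bridges.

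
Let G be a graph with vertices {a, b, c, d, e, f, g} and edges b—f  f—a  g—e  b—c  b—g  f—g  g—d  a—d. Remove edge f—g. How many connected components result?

f and g are still connected via f-b-g, so the component count stays at 1.

1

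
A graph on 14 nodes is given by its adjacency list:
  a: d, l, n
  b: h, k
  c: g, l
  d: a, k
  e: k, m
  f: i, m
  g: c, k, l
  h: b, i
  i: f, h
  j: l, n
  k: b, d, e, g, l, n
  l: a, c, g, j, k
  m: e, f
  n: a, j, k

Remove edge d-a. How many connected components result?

1

d and a are still connected via d-k-n-a, so the component count stays at 1.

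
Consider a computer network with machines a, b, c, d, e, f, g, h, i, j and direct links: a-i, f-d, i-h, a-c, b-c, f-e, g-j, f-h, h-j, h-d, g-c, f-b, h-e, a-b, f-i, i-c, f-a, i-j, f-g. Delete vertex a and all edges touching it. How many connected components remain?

With a gone, the remaining components are: {b, c, d, e, f, g, h, i, j}.
That is 1 component.

1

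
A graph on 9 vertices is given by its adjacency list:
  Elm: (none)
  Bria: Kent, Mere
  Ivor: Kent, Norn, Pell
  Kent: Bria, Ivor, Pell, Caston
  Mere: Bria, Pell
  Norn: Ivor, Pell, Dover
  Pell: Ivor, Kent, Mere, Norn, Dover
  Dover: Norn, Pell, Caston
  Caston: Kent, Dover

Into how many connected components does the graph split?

2

Elm is isolated — a component by itself.
Starting from Bria we can reach Bria, Ivor, Kent, Mere, Norn, Pell, Dover, Caston. That is one component of size 8.
Total: 2 components.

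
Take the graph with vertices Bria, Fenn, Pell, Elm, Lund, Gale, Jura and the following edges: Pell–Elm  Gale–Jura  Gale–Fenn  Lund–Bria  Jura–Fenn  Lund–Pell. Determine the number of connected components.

Starting from Fenn we can reach Fenn, Gale, Jura. That is one component of size 3.
Starting from Elm we can reach Elm, Bria, Lund, Pell. That is one component of size 4.
Total: 2 components.

2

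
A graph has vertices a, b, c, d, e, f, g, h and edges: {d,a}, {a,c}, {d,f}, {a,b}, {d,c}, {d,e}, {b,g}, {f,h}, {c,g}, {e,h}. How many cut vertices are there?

1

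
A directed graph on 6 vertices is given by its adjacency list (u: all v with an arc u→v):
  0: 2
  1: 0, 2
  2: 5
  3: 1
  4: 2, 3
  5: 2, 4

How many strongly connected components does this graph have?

{0, 1, 2, 3, 4, 5} are all mutually reachable — one SCC of size 6.
That gives 1 strongly connected component.

1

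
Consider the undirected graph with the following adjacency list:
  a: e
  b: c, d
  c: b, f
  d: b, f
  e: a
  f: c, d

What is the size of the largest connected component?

4

Starting from a we can reach a, e. That is one component of size 2.
Starting from b we can reach b, c, d, f. That is one component of size 4.
The largest has 4 vertices.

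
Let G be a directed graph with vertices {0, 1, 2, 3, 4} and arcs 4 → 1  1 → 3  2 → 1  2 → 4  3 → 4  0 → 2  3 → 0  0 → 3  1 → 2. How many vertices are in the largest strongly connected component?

{0, 1, 2, 3, 4} are all mutually reachable — one SCC of size 5.
The largest has 5 vertices.

5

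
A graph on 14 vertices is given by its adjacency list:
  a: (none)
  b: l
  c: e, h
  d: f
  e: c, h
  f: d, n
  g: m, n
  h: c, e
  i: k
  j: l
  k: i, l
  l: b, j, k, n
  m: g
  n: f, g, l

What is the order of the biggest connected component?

a is isolated — a component by itself.
Starting from c we can reach c, e, h. That is one component of size 3.
Starting from b we can reach b, d, f, g, i, j, k, l, m, n. That is one component of size 10.
The largest has 10 vertices.

10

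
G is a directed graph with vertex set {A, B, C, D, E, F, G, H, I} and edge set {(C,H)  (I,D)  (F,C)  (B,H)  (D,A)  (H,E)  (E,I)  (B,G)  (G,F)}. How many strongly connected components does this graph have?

{B} is an SCC by itself.
{G} is an SCC by itself.
{H} is an SCC by itself.
{D} is an SCC by itself.
{C} is an SCC by itself.
(and 4 more singleton SCCs)
That gives 9 strongly connected components.

9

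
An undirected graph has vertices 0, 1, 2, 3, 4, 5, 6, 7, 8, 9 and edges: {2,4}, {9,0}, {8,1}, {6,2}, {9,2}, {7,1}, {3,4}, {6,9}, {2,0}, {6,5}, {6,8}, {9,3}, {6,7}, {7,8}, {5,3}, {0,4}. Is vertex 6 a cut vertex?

Deleting 6 raises the number of components from 1 to 2, so 6 is a cut vertex.

Yes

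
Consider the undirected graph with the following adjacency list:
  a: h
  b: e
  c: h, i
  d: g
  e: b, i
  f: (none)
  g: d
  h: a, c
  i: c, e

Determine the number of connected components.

3

f is isolated — a component by itself.
Starting from d we can reach d, g. That is one component of size 2.
Starting from a we can reach a, b, c, e, h, i. That is one component of size 6.
Total: 3 components.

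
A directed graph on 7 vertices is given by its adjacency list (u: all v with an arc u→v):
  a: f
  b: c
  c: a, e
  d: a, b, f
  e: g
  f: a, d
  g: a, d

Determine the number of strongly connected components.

1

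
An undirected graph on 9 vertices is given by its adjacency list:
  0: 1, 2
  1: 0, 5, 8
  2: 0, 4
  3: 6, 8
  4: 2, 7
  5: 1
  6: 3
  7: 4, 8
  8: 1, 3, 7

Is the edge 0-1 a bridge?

After removing 0-1, the path 0-2-4-7-8-1 still connects them, so the edge is not a bridge.

No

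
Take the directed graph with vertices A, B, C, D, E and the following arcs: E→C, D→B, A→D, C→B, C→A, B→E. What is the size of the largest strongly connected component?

{A, B, C, D, E} are all mutually reachable — one SCC of size 5.
The largest has 5 vertices.

5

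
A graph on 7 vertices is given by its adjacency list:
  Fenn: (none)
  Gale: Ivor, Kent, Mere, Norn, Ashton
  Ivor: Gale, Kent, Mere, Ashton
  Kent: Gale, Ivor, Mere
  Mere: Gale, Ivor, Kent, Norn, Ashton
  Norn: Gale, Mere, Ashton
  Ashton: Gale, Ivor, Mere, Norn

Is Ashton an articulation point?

Deleting Ashton leaves 2 components (was 2), so Ashton is not a cut vertex.

No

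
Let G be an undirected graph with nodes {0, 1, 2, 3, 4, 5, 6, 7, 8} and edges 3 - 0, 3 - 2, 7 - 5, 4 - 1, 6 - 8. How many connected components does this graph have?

4

Starting from 1 we can reach 1, 4. That is one component of size 2.
Starting from 6 we can reach 6, 8. That is one component of size 2.
Starting from 5 we can reach 5, 7. That is one component of size 2.
Starting from 0 we can reach 0, 2, 3. That is one component of size 3.
Total: 4 components.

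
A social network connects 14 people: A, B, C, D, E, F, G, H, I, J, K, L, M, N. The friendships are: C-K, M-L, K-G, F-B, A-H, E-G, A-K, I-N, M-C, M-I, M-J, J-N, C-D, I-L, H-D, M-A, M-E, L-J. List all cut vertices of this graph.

M

Removing M increases the component count from 2 to 3, so M is a cut vertex.
By contrast removing L leaves 2 components; it is not a cut vertex. No other vertex is a cut vertex either.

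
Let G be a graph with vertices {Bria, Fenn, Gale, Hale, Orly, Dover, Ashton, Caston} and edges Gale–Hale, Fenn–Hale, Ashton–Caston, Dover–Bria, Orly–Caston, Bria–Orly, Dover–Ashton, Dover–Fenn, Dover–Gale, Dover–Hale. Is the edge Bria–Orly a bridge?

No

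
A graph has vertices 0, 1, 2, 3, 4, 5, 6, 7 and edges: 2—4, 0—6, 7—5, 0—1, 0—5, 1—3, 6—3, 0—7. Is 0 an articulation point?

Deleting 0 raises the number of components from 2 to 3, so 0 is a cut vertex.

Yes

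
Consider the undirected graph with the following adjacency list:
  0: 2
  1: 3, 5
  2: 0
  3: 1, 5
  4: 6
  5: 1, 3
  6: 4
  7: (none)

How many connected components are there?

4

7 is isolated — a component by itself.
Starting from 0 we can reach 0, 2. That is one component of size 2.
Starting from 4 we can reach 4, 6. That is one component of size 2.
Starting from 1 we can reach 1, 3, 5. That is one component of size 3.
Total: 4 components.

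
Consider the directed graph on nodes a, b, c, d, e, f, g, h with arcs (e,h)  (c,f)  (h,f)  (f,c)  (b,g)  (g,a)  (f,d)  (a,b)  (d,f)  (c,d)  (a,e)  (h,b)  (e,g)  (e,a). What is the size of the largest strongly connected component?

{a, b, e, g, h} are all mutually reachable — one SCC of size 5.
{c, d, f} are all mutually reachable — one SCC of size 3.
The largest has 5 vertices.

5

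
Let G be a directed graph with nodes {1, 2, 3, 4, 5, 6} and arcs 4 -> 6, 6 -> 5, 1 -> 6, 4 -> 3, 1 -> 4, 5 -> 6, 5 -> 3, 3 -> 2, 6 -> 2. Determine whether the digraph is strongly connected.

No

There is no directed path from 4 to 1, so the graph is not strongly connected.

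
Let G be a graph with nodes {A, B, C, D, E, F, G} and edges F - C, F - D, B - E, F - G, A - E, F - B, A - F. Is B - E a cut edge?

No

After removing B - E, the path B-F-A-E still connects them, so the edge is not a bridge.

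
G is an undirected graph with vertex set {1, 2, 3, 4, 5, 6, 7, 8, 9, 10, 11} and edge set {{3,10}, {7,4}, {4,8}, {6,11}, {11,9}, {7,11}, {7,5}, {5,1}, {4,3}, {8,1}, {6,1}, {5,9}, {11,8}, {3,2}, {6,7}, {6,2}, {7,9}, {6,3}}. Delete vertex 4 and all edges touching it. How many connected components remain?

With 4 gone, the remaining components are: {1, 2, 3, 5, 6, 7, 8, 9, 10, 11}.
That is 1 component.

1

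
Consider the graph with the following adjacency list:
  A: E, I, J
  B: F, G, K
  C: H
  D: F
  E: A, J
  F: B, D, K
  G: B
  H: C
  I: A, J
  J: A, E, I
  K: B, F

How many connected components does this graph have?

3

Starting from C we can reach C, H. That is one component of size 2.
Starting from A we can reach A, E, I, J. That is one component of size 4.
Starting from B we can reach B, D, F, G, K. That is one component of size 5.
Total: 3 components.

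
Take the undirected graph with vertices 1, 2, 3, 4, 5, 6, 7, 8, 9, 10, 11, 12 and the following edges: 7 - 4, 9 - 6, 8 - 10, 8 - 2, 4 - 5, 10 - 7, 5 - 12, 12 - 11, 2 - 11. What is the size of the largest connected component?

8

3 is isolated — a component by itself.
1 is isolated — a component by itself.
Starting from 6 we can reach 6, 9. That is one component of size 2.
Starting from 2 we can reach 2, 4, 5, 7, 8, 10, 11, 12. That is one component of size 8.
The largest has 8 vertices.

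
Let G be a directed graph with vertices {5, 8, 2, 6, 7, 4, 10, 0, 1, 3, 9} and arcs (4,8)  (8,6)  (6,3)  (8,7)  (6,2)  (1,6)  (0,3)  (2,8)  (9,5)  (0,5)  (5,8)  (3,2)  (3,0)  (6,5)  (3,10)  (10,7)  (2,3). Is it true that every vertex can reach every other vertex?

No

There is no directed path from 1 to 9, so the graph is not strongly connected.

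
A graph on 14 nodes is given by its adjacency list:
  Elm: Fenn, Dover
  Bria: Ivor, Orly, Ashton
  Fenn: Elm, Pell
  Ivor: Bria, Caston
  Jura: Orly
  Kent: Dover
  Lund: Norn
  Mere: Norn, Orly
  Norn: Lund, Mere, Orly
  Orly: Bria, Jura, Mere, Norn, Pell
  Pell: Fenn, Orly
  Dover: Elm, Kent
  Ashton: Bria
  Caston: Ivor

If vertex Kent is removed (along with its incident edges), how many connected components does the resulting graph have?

1

With Kent gone, the remaining components are: {Elm, Bria, Fenn, Ivor, Jura, Lund, Mere, Norn, Orly, Pell, Dover, Ashton, Caston}.
That is 1 component.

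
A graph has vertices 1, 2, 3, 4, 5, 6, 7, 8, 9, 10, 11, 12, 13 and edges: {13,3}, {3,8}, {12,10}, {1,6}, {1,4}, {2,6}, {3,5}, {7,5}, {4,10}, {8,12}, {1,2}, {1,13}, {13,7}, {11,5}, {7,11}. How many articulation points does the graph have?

Removing 1 increases the component count from 2 to 3, so 1 is a cut vertex.
By contrast removing 5 leaves 2 components; it is not a cut vertex. No other vertex is a cut vertex either.

1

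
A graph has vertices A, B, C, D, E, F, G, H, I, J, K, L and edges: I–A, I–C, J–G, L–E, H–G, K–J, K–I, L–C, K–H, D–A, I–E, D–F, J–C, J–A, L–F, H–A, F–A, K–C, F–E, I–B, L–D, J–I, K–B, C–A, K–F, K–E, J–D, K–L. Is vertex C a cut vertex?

Deleting C leaves 1 component (was 1) (its neighbors A, I, J, K, L remain connected to each other), so C is not a cut vertex.

No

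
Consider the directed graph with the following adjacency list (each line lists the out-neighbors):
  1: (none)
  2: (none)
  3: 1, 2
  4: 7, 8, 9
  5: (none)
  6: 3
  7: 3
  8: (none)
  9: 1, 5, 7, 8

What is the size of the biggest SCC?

{1} is an SCC by itself.
{7} is an SCC by itself.
{2} is an SCC by itself.
{8} is an SCC by itself.
{6} is an SCC by itself.
(and 4 more singleton SCCs)
The largest has 1 vertex.

1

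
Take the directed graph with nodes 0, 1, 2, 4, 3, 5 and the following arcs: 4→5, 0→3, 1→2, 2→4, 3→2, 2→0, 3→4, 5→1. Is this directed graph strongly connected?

Yes

From 2 we can reach every vertex (0, 1, 2, 3, 4, 5), and every vertex can reach 2 (0, 1, 2, 3, 4, 5). So the whole graph is one strongly connected component.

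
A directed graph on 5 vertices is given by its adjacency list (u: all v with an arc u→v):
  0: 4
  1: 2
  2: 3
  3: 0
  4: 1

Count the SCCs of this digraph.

1

{0, 1, 2, 3, 4} are all mutually reachable — one SCC of size 5.
That gives 1 strongly connected component.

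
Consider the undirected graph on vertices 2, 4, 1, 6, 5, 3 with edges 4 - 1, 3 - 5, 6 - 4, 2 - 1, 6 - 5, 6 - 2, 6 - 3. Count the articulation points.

Removing 6 increases the component count from 1 to 2, so 6 is a cut vertex.
By contrast removing 1 leaves 1 component; it is not a cut vertex. No other vertex is a cut vertex either.

1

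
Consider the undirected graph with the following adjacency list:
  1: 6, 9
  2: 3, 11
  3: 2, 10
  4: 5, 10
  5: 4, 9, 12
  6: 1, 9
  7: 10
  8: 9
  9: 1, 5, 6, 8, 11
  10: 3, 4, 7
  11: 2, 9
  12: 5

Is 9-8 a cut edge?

Yes

Removing 9-8 leaves no path between 9 and 8: the component count goes from 1 to 2. So it is a bridge.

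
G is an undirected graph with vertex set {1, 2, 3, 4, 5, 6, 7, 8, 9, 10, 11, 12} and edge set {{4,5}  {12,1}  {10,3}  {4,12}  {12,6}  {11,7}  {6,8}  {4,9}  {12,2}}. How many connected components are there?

3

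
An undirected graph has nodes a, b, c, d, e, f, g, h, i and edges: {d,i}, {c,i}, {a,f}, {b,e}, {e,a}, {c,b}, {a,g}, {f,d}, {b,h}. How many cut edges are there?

The edges on the cycle c-b-e-a-f-d-i-c are not bridges since each lies on that cycle.
But removing g - a disconnects g from a; removing b - h disconnects b from h — these are bridges.
That makes 2 bridges.

2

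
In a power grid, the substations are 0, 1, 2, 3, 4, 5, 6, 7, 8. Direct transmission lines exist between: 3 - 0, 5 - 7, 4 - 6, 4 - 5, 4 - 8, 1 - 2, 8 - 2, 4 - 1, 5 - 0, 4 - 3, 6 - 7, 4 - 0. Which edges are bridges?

The edges on the cycle 4-8-2-1-4 are not bridges since each lies on that cycle.
Every edge lies on some cycle, so there are no bridges.

none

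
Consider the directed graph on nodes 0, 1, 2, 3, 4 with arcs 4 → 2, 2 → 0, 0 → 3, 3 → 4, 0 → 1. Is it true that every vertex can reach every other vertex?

No

There is no directed path from 1 to 0, so the graph is not strongly connected.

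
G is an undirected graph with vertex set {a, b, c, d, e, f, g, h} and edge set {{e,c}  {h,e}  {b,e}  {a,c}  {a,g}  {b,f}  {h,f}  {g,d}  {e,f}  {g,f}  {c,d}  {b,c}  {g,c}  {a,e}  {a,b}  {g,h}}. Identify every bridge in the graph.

The edges on the cycle a-g-h-e-c-a are not bridges since each lies on that cycle.
Every edge lies on some cycle, so there are no bridges.

none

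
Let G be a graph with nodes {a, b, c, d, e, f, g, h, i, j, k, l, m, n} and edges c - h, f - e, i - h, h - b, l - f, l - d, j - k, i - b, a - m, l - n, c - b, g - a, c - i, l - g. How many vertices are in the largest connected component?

8

Starting from j we can reach j, k. That is one component of size 2.
Starting from b we can reach b, c, h, i. That is one component of size 4.
Starting from a we can reach a, d, e, f, g, l, m, n. That is one component of size 8.
The largest has 8 vertices.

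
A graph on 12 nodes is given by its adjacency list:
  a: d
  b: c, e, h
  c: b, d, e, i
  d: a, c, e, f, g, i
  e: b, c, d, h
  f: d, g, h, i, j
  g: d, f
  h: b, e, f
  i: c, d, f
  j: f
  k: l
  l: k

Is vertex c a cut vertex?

Deleting c leaves 2 components (was 2), so c is not a cut vertex.

No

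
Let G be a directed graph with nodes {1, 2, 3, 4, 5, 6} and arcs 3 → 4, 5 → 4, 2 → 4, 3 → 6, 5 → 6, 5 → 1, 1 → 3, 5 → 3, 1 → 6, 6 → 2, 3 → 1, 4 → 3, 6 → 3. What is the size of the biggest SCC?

5

{1, 2, 3, 4, 6} are all mutually reachable — one SCC of size 5.
{5} is an SCC by itself.
The largest has 5 vertices.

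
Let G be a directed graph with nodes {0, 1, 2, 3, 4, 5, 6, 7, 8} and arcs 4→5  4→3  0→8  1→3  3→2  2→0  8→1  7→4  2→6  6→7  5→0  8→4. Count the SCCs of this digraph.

{0, 1, 2, 3, 4, 5, 6, 7, 8} are all mutually reachable — one SCC of size 9.
That gives 1 strongly connected component.

1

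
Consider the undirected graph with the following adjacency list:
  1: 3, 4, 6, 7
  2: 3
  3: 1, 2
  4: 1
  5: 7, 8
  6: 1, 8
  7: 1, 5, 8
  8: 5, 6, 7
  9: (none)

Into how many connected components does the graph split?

2

9 is isolated — a component by itself.
Starting from 1 we can reach 1, 2, 3, 4, 5, 6, 7, 8. That is one component of size 8.
Total: 2 components.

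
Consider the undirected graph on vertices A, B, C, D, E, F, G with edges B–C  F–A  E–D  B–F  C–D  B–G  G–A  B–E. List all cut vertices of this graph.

Removing B increases the component count from 1 to 2, so B is a cut vertex.
By contrast removing E leaves 1 component; it is not a cut vertex. No other vertex is a cut vertex either.

B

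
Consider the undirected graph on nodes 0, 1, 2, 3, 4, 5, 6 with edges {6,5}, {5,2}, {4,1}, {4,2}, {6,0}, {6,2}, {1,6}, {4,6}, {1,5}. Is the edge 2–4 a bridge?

After removing 2–4, the path 2-6-4 still connects them, so the edge is not a bridge.

No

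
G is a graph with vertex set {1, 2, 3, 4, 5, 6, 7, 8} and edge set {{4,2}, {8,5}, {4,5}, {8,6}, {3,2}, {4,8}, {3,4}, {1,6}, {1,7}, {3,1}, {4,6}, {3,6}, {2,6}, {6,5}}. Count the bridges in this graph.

The edges on the cycle 3-1-6-8-4-3 are not bridges since each lies on that cycle.
But removing 7 - 1 disconnects 7 from 1 — this is a bridge.

1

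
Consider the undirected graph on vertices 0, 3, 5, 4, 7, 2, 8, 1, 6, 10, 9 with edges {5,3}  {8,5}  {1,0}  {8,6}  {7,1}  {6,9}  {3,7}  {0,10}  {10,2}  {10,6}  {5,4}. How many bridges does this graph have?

The edges on the cycle 8-5-3-7-1-0-10-6-8 are not bridges since each lies on that cycle.
But removing 2–10 disconnects 2 from 10; removing 5–4 disconnects 5 from 4; removing 9–6 disconnects 9 from 6 — these are bridges.
That makes 3 bridges.

3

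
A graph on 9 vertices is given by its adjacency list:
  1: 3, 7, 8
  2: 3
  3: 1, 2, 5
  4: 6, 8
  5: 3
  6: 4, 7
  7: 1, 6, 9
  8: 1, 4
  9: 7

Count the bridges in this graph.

4

The edges on the cycle 1-7-6-4-8-1 are not bridges since each lies on that cycle.
But removing 3-2 disconnects 3 from 2; removing 5-3 disconnects 5 from 3; removing 7-9 disconnects 7 from 9; removing 1-3 disconnects 1 from 3 — these are bridges.
That makes 4 bridges.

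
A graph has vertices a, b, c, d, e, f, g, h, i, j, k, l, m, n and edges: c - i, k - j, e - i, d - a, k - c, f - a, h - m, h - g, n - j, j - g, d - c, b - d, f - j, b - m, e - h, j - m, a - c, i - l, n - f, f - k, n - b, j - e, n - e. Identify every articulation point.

Removing i increases the component count from 1 to 2, so i is a cut vertex.
By contrast removing l leaves 1 component; it is not a cut vertex. No other vertex is a cut vertex either.

i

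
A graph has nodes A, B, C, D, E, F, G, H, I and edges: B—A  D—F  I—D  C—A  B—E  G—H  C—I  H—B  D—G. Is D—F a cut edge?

Yes

Removing D—F leaves no path between D and F: the component count goes from 1 to 2. So it is a bridge.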